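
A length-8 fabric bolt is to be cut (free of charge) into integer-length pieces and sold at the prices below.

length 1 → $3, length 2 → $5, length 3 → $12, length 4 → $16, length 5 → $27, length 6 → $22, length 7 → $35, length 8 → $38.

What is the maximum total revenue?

Consider every possible first cut. R[k] is the best of p[i]+R[k−i] over all sellable i≤k.
R[1] = 3
R[2] = 6  (first piece 1, then R[1]=3)
R[3] = 12
R[4] = 16
R[5] = 27
R[6] = 30  (first piece 1, then R[5]=27)
R[7] = 35
R[8] = 39  (first piece 3, then R[5]=27)
One optimal cutting: 5 + 3 → $27 + $12 = $39.

39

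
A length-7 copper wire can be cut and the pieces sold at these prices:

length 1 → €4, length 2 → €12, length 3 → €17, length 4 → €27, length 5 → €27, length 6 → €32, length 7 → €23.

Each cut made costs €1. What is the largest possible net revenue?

Let net[k] be the best obtainable value from length k. For each k, try every first piece i and keep the best of price[i] + net[k−i] minus the 1 cut fee when i<k.
net[1] = 4
net[2] = 12
net[3] = 17
net[4] = 27
net[5] = 30  (first piece 1, then net[4]=27)
net[6] = 38  (first piece 2, then net[4]=27)
net[7] = 43  (first piece 3, then net[4]=27)
One optimal plan: pieces 4 + 3 (1 cut) → €44 − €1 = €43.

43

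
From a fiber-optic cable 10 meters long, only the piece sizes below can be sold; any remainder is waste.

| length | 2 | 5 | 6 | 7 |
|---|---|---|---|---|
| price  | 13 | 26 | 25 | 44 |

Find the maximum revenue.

Build r[k] bottom-up: r[k] = max over allowed piece i of (p[i] + r[k−i]).
r[1] = 0
r[2] = 13
r[3] = 13
r[4] = 26  (first piece 2, then r[2]=13)
r[5] = 26
r[6] = 39  (first piece 2, then r[4]=26)
r[7] = 44
r[8] = 52  (first piece 2, then r[6]=39)
r[9] = 57  (first piece 2, then r[7]=44)
r[10] = 65  (first piece 2, then r[8]=52)
One optimal cutting: 2 + 2 + 2 + 2 + 2 → $65.

65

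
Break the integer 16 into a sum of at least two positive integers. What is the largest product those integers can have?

324

Let g[k] be the best product for length k (with at least one cut). For each first piece i, the rest contributes max(k−i, g[k−i]).
Small cases: g[2]=1, g[3]=2, g[4]=4, g[5]=6, g[6]=9, g[7]=12, g[8]=18.
g[9] = max(1·18, 2·12, 3·9, …, 7·2, 8·1) = 27
g[10] = max(1·27, 2·18, 3·12, …, 8·2, 9·1) = 36
g[11] = max(1·36, 2·27, 3·18, …, 9·2, 10·1) = 54
g[12] = max(1·54, 2·36, 3·27, …, 10·2, 11·1) = 81
g[13] = max(1·81, 2·54, 3·36, …, 11·2, 12·1) = 108
g[14] = max(1·108, 2·81, 3·54, …, 12·2, 13·1) = 162
g[15] = max(1·162, 2·108, 3·81, …, 13·2, 14·1) = 243
g[16] = max(1·243, 2·162, 3·108, …, 14·2, 15·1) = 324
One optimal split: 3 + 3 + 3 + 3 + 2 + 2; product 3·3·3·3·2·2 = 324.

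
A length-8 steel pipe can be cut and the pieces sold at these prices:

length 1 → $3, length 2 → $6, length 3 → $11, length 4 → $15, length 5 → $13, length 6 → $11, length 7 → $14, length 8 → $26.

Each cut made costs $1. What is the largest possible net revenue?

Let net[k] be the best obtainable value from length k. For each k, try every first piece i and keep the best of price[i] + net[k−i] minus the 1 cut fee when i<k.
net[1] = 3
net[2] = max(3+3-1, 6+0) = 6
net[3] = max(3+6-1, 6+3-1, 11+0) = 11
net[4] = max(3+11-1, 6+6-1, 11+3-1, 15+0) = 15
net[5] = max(3+15-1, 6+11-1, 11+6-1, 15+3-1, 13+0) = 17
net[6] = max(3+17-1, 6+15-1, 11+11-1, 15+6-1, 13+3-1, 11+0) = 21
net[7] = max(3+21-1, 6+17-1, 11+15-1, …, 11+3-1, 14+0) = 25
net[8] = max(3+25-1, 6+21-1, 11+17-1, …, 14+3-1, 26+0) = 29
One optimal plan: pieces 4 + 4 (1 cut) → $30 − $1 = $29.

29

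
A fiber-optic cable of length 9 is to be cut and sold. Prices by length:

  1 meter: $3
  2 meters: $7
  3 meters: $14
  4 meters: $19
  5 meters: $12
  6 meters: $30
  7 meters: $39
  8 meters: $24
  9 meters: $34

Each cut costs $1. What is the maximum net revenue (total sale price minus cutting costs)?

Build r[k] bottom-up: r[k] = max over allowed piece i of (p[i] + r[k−i]) − 1 per cut.
r[1] = 3
r[2] = max(3+3-1, 7+0) = 7
r[3] = max(3+7-1, 7+3-1, 14+0) = 14
r[4] = max(3+14-1, 7+7-1, 14+3-1, 19+0) = 19
r[5] = max(3+19-1, 7+14-1, 14+7-1, 19+3-1, 12+0) = 21
r[6] = max(3+21-1, 7+19-1, 14+14-1, 19+7-1, 12+3-1, 30+0) = 30
r[7] = max(3+30-1, 7+21-1, 14+19-1, …, 30+3-1, 39+0) = 39
r[8] = max(3+39-1, 7+30-1, 14+21-1, …, 39+3-1, 24+0) = 41
r[9] = max(3+41-1, 7+39-1, 14+30-1, …, 24+3-1, 34+0) = 45
One optimal plan: pieces 7 + 2 (1 cut) → $46 − $1 = $45.

45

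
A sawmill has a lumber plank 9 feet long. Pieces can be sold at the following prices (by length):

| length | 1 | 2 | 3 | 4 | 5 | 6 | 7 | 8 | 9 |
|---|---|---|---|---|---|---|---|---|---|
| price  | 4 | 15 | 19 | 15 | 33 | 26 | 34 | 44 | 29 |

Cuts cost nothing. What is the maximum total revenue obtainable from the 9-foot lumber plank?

Consider every possible first cut. R[k] is the best of p[i]+R[k−i] over all sellable i≤k.
R[1] = 4
R[2] = max(4+4, 15+0) = 15
R[3] = max(4+15, 15+4, 19+0) = 19
R[4] = max(4+19, 15+15, 19+4, 15+0) = 30
R[5] = max(4+30, 15+19, 19+15, 15+4, 33+0) = 34
R[6] = max(4+34, 15+30, 19+19, 15+15, 33+4, 26+0) = 45
R[7] = max(4+45, 15+34, 19+30, …, 26+4, 34+0) = 49
R[8] = max(4+49, 15+45, 19+34, …, 34+4, 44+0) = 60
R[9] = max(4+60, 15+49, 19+45, …, 44+4, 29+0) = 64
One optimal cutting: 2 + 2 + 2 + 2 + 1 → $15 + $15 + $15 + $15 + $4 = $64.

64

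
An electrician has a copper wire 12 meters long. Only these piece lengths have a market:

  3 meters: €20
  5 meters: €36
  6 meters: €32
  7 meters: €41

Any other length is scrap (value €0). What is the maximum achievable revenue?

80

Build r[k] bottom-up: r[k] = max over allowed piece i of (p[i] + r[k−i]).
r[1] = 0
r[2] = 0
r[3] = 20
r[4] = 20
r[5] = 36
r[6] = 40  (first piece 3, then r[3]=20)
r[7] = 41
r[8] = 56  (first piece 3, then r[5]=36)
r[9] = 60  (first piece 3, then r[6]=40)
r[10] = 72  (first piece 5, then r[5]=36)
r[11] = 76  (first piece 3, then r[8]=56)
r[12] = 80  (first piece 3, then r[9]=60)
One optimal cutting: 3 + 3 + 3 + 3 → €80.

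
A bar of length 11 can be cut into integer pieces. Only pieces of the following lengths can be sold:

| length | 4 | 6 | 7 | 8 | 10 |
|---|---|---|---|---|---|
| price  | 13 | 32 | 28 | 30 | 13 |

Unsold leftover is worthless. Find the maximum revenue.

Let f[k] be the best obtainable value from length k. For each k, try every first piece i and keep the best of price[i] + f[k−i].
f[1] = 0
f[2] = 0
f[3] = 0
f[4] = 13
f[5] = 13
f[6] = max(13+0, 32+0) = 32
f[7] = max(13+0, 32+0, 28+0) = 32
f[8] = max(13+13, 32+0, 28+0, 30+0) = 32
f[9] = max(13+13, 32+0, 28+0, 30+0) = 32
f[10] = max(13+32, 32+13, 28+0, 30+0, 13+0) = 45
f[11] = max(13+32, 32+13, 28+13, 30+0, 13+0) = 45
One optimal cutting: pieces 6 + 4 with 1 meter of scrap → $45.

45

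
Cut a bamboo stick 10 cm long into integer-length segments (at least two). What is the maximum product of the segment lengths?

36

Let g[k] be the best product for length k (with at least one cut). For each first piece i, the rest contributes max(k−i, g[k−i]).
Small cases: g[2]=1, g[3]=2.
g[4] = max(1·3, 2·2, 3·1) = 4
g[5] = max(1·4, 2·3, 3·2, 4·1) = 6
g[6] = max(1·6, 2·4, 3·3, 4·2, 5·1) = 9
g[7] = max(1·9, 2·6, 3·4, 4·3, 5·2, 6·1) = 12
g[8] = max(1·12, 2·9, 3·6, …, 6·2, 7·1) = 18
g[9] = max(1·18, 2·12, 3·9, …, 7·2, 8·1) = 27
g[10] = max(1·27, 2·18, 3·12, …, 8·2, 9·1) = 36
One optimal split: 3 + 3 + 2 + 2; product 3·3·2·2 = 36.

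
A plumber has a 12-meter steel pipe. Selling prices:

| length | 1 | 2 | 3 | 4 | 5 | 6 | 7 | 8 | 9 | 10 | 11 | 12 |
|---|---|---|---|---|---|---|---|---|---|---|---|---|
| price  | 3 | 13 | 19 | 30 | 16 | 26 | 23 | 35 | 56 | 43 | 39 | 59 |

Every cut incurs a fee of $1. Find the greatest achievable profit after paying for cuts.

Let net[k] be the best obtainable value from length k. For each k, try every first piece i and keep the best of price[i] + net[k−i] minus the 1 cut fee when i<k.
net[1] = 3
net[2] = 13
net[3] = 19
net[4] = 30
net[5] = 32  (first piece 1, then net[4]=30)
net[6] = 42  (first piece 2, then net[4]=30)
net[7] = 48  (first piece 3, then net[4]=30)
net[8] = 59  (first piece 4, then net[4]=30)
net[9] = 61  (first piece 1, then net[8]=59)
net[10] = 71  (first piece 2, then net[8]=59)
net[11] = 77  (first piece 3, then net[8]=59)
net[12] = 88  (first piece 4, then net[8]=59)
One optimal plan: pieces 4 + 4 + 4 (2 cuts) → $90 − $2 = $88.

88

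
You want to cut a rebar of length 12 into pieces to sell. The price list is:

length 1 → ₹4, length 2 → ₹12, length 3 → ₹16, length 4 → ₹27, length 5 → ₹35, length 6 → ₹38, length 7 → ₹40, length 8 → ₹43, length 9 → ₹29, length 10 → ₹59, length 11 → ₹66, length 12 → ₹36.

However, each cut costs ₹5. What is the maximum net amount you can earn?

72

Consider every possible first cut. v[k] is the best of p[i]+v[k−i] over all sellable i≤k, charging 5 whenever i<k.
v[1] = 4
v[2] = 12
v[3] = 16
v[4] = 27
v[5] = 35
v[6] = 38
v[7] = 42  (first piece 2, then v[5]=35)
v[8] = 49  (first piece 4, then v[4]=27)
v[9] = 57  (first piece 4, then v[5]=35)
v[10] = 65  (first piece 5, then v[5]=35)
v[11] = 68  (first piece 5, then v[6]=38)
v[12] = 72  (first piece 2, then v[10]=65)
One optimal plan: pieces 5 + 5 + 2 (2 cuts) → ₹82 − ₹10 = ₹72.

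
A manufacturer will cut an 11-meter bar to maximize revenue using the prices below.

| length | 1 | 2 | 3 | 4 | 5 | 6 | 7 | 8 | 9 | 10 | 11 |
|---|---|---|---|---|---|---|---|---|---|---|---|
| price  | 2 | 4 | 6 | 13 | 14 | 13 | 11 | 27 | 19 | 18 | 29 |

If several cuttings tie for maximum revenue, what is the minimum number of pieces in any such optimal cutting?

Build r[k] bottom-up: r[k] = max over allowed piece i of (p[i] + r[k−i]).
r[1] = 2
r[2] = 4  (first piece 1, then r[1]=2)
r[3] = 6  (first piece 1, then r[2]=4)
r[4] = 13
r[5] = 15  (first piece 1, then r[4]=13)
r[6] = 17  (first piece 1, then r[5]=15)
r[7] = 19  (first piece 1, then r[6]=17)
r[8] = 27
r[9] = 29  (first piece 1, then r[8]=27)
r[10] = 31  (first piece 1, then r[9]=29)
r[11] = 33  (first piece 1, then r[10]=31)
Maximum revenue is 33.
Now minimize piece count subject to staying optimal: for each k, pieces[k] = 1 + min over i with p[i]+r[k−i]=r[k] of pieces[k−i].
pieces[8] = 1
pieces[9] = 2
pieces[10] = 2
pieces[11] = 2

2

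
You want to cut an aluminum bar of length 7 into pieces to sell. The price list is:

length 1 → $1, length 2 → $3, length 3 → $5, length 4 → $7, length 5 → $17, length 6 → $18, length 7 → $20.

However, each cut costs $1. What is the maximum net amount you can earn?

20

Let r[k] be the best obtainable value from length k. For each k, try every first piece i and keep the best of price[i] + r[k−i] minus the 1 cut fee when i<k.
r[1] = 1
r[2] = max(1+1-1, 3+0) = 3
r[3] = max(1+3-1, 3+1-1, 5+0) = 5
r[4] = max(1+5-1, 3+3-1, 5+1-1, 7+0) = 7
r[5] = max(1+7-1, 3+5-1, 5+3-1, 7+1-1, 17+0) = 17
r[6] = max(1+17-1, 3+7-1, 5+5-1, 7+3-1, 17+1-1, 18+0) = 18
r[7] = max(1+18-1, 3+17-1, 5+7-1, …, 18+1-1, 20+0) = 20
Best is to make no cuts and sell whole for $20.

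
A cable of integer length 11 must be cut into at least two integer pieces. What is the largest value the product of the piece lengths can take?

54

Let m[k] be the best product for length k (with at least one cut). For each first piece i, the rest contributes max(k−i, m[k−i]).
Small cases: m[2]=1, m[3]=2.
m[4] = 2×max(2,1) = 2×2 = 4
m[5] = 2×max(3,2) = 2×3 = 6
m[6] = 3×max(3,2) = 3×3 = 9
m[7] = 2×max(5,6) = 2×6 = 12
m[8] = 2×max(6,9) = 2×9 = 18
m[9] = 3×max(6,9) = 3×9 = 27
m[10] = 2×max(8,18) = 2×18 = 36
m[11] = 2×max(9,27) = 2×27 = 54
One optimal split: 3 + 3 + 3 + 2; product 3×3×3×2 = 54.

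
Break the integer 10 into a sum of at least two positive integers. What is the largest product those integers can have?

Let P[k] be the best product for length k (with at least one cut). For each first piece i, the rest contributes max(k−i, P[k−i]).
P[2] = 1*max(1,0) = 1*1 = 1
P[3] = 1*max(2,1) = 1*2 = 2
P[4] = 2*max(2,1) = 2*2 = 4
P[5] = 2*max(3,2) = 2*3 = 6
P[6] = 3*max(3,2) = 3*3 = 9
P[7] = 2*max(5,6) = 2*6 = 12
P[8] = 2*max(6,9) = 2*9 = 18
P[9] = 3*max(6,9) = 3*9 = 27
P[10] = 2*max(8,18) = 2*18 = 36
One optimal split: 3 + 3 + 2 + 2; product 3*3*2*2 = 36.

36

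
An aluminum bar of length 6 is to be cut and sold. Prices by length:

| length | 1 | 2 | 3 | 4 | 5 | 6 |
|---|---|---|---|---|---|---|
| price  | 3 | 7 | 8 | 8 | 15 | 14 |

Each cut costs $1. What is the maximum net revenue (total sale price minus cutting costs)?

Build r[k] bottom-up: r[k] = max over allowed piece i of (p[i] + r[k−i]) − 1 per cut.
r[1] = 3
r[2] = 7
r[3] = 9  (first piece 1, then r[2]=7)
r[4] = 13  (first piece 2, then r[2]=7)
r[5] = 15  (first piece 1, then r[4]=13)
r[6] = 19  (first piece 2, then r[4]=13)
One optimal plan: pieces 2 + 2 + 2 (2 cuts) → $21 − $2 = $19.

19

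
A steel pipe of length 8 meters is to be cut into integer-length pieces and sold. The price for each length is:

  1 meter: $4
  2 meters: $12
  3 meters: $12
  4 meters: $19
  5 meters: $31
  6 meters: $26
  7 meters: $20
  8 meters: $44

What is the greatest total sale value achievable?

48

Build v[k] bottom-up: v[k] = max over allowed piece i of (p[i] + v[k−i]).
v[1] = 4
v[2] = max(4+4, 12+0) = 12
v[3] = max(4+12, 12+4, 12+0) = 16
v[4] = max(4+16, 12+12, 12+4, 19+0) = 24
v[5] = max(4+24, 12+16, 12+12, 19+4, 31+0) = 31
v[6] = max(4+31, 12+24, 12+16, 19+12, 31+4, 26+0) = 36
v[7] = max(4+36, 12+31, 12+24, …, 26+4, 20+0) = 43
v[8] = max(4+43, 12+36, 12+31, …, 20+4, 44+0) = 48
One optimal cutting: 2 + 2 + 2 + 2 → $12 + $12 + $12 + $12 = $48.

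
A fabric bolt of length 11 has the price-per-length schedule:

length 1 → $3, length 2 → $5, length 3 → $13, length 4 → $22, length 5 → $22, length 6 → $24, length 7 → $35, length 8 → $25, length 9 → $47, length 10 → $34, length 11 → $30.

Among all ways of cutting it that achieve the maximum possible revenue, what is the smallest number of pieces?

Consider every possible first cut. r[k] is the best of p[i]+r[k−i] over all sellable i≤k.
r[1] = 3
r[2] = max(3+3, 5+0) = 6
r[3] = max(3+6, 5+3, 13+0) = 13
r[4] = max(3+13, 5+6, 13+3, 22+0) = 22
r[5] = max(3+22, 5+13, 13+6, 22+3, 22+0) = 25
r[6] = max(3+25, 5+22, 13+13, 22+6, 22+3, 24+0) = 28
r[7] = max(3+28, 5+25, 13+22, …, 24+3, 35+0) = 35
r[8] = max(3+35, 5+28, 13+25, …, 35+3, 25+0) = 44
r[9] = max(3+44, 5+35, 13+28, …, 25+3, 47+0) = 47
r[10] = max(3+47, 5+44, 13+35, …, 47+3, 34+0) = 50
r[11] = max(3+50, 5+47, 13+44, …, 34+3, 30+0) = 57
Maximum revenue is $57.
Now minimize piece count subject to staying optimal: for each k, pieces[k] = 1 + min over i with p[i]+r[k−i]=r[k] of pieces[k−i].
pieces[8] = 2
pieces[9] = 1
pieces[10] = 2
pieces[11] = 2

2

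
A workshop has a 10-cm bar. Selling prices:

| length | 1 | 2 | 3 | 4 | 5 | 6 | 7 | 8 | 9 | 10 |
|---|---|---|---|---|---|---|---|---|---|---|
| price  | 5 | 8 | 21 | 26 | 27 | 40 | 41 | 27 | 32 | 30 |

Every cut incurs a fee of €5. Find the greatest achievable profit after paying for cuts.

Let v[k] be the best obtainable value from length k. For each k, try every first piece i and keep the best of price[i] + v[k−i] minus the 5 cut fee when i<k.
v[1] = 5
v[2] = max(5+5-5, 8+0) = 8
v[3] = max(5+8-5, 8+5-5, 21+0) = 21
v[4] = max(5+21-5, 8+8-5, 21+5-5, 26+0) = 26
v[5] = max(5+26-5, 8+21-5, 21+8-5, 26+5-5, 27+0) = 27
v[6] = max(5+27-5, 8+26-5, 21+21-5, 26+8-5, 27+5-5, 40+0) = 40
v[7] = max(5+40-5, 8+27-5, 21+26-5, …, 40+5-5, 41+0) = 42
v[8] = max(5+42-5, 8+40-5, 21+27-5, …, 41+5-5, 27+0) = 47
v[9] = max(5+47-5, 8+42-5, 21+40-5, …, 27+5-5, 32+0) = 56
v[10] = max(5+56-5, 8+47-5, 21+42-5, …, 32+5-5, 30+0) = 61
One optimal plan: pieces 6 + 4 (1 cut) → €66 − €5 = €61.

61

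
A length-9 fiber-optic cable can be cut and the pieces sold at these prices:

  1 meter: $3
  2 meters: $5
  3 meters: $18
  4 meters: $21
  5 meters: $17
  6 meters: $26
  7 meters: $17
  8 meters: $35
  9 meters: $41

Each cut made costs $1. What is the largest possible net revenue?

Build r[k] bottom-up: r[k] = max over allowed piece i of (p[i] + r[k−i]) − 1 per cut.
r[1] = 3
r[2] = 5  (first piece 1, then r[1]=3)
r[3] = 18
r[4] = 21
r[5] = 23  (first piece 1, then r[4]=21)
r[6] = 35  (first piece 3, then r[3]=18)
r[7] = 38  (first piece 3, then r[4]=21)
r[8] = 41  (first piece 4, then r[4]=21)
r[9] = 52  (first piece 3, then r[6]=35)
One optimal plan: pieces 3 + 3 + 3 (2 cuts) → $54 − $2 = $52.

52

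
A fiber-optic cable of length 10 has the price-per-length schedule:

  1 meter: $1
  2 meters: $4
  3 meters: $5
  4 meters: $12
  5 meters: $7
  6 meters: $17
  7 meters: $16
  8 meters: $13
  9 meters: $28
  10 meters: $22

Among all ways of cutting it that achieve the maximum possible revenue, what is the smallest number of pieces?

Build r[k] bottom-up: r[k] = max over allowed piece i of (p[i] + r[k−i]).
r[1] = 1
r[2] = 4
r[3] = 5  (first piece 1, then r[2]=4)
r[4] = 12
r[5] = 13  (first piece 1, then r[4]=12)
r[6] = 17
r[7] = 18  (first piece 1, then r[6]=17)
r[8] = 24  (first piece 4, then r[4]=12)
r[9] = 28
r[10] = 29  (first piece 1, then r[9]=28)
Maximum revenue is $29.
Now minimize piece count subject to staying optimal: for each k, pieces[k] = 1 + min over i with p[i]+r[k−i]=r[k] of pieces[k−i].
pieces[7] = 2
pieces[8] = 2
pieces[9] = 1
pieces[10] = 2

2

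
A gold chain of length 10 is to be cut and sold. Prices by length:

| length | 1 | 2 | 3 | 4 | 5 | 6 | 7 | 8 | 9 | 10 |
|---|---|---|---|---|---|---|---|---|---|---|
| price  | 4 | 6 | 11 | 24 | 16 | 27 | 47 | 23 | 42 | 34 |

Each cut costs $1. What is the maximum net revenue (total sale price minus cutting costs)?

Consider every possible first cut. v[k] is the best of p[i]+v[k−i] over all sellable i≤k, charging 1 whenever i<k.
v[1] = 4
v[2] = max(4+4-1, 6+0) = 7
v[3] = max(4+7-1, 6+4-1, 11+0) = 11
v[4] = max(4+11-1, 6+7-1, 11+4-1, 24+0) = 24
v[5] = max(4+24-1, 6+11-1, 11+7-1, 24+4-1, 16+0) = 27
v[6] = max(4+27-1, 6+24-1, 11+11-1, 24+7-1, 16+4-1, 27+0) = 30
v[7] = max(4+30-1, 6+27-1, 11+24-1, …, 27+4-1, 47+0) = 47
v[8] = max(4+47-1, 6+30-1, 11+27-1, …, 47+4-1, 23+0) = 50
v[9] = max(4+50-1, 6+47-1, 11+30-1, …, 23+4-1, 42+0) = 53
v[10] = max(4+53-1, 6+50-1, 11+47-1, …, 42+4-1, 34+0) = 57
One optimal plan: pieces 7 + 3 (1 cut) → $58 − $1 = $57.

57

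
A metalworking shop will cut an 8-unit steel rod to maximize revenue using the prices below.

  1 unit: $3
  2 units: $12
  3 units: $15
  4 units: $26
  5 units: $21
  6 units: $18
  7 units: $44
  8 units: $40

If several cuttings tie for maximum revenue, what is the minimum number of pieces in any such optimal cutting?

Build r[k] bottom-up: r[k] = max over allowed piece i of (p[i] + r[k−i]).
r[1] = 3
r[2] = max(3+3, 12+0) = 12
r[3] = max(3+12, 12+3, 15+0) = 15
r[4] = max(3+15, 12+12, 15+3, 26+0) = 26
r[5] = max(3+26, 12+15, 15+12, 26+3, 21+0) = 29
r[6] = max(3+29, 12+26, 15+15, 26+12, 21+3, 18+0) = 38
r[7] = max(3+38, 12+29, 15+26, …, 18+3, 44+0) = 44
r[8] = max(3+44, 12+38, 15+29, …, 44+3, 40+0) = 52
Maximum revenue is $52.
Now minimize piece count subject to staying optimal: for each k, pieces[k] = 1 + min over i with p[i]+r[k−i]=r[k] of pieces[k−i].
pieces[5] = 2
pieces[6] = 2
pieces[7] = 1
pieces[8] = 2

2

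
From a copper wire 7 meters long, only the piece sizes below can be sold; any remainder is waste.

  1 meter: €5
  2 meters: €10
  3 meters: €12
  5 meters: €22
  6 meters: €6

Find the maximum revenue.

35

Build best[k] bottom-up: best[k] = max over allowed piece i of (p[i] + best[k−i]).
best[1] = 5
best[2] = max(5+5, 10+0) = 10
best[3] = max(5+10, 10+5, 12+0) = 15
best[4] = max(5+15, 10+10, 12+5) = 20
best[5] = max(5+20, 10+15, 12+10, 22+0) = 25
best[6] = max(5+25, 10+20, 12+15, 22+5, 6+0) = 30
best[7] = max(5+30, 10+25, 12+20, 22+10, 6+5) = 35
One optimal cutting: 1 + 1 + 1 + 1 + 1 + 1 + 1 → €35.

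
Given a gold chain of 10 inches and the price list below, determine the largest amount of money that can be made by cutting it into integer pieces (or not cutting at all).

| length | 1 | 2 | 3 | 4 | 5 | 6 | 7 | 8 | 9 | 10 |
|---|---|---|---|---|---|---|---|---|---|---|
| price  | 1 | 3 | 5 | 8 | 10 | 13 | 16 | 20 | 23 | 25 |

Build r[k] bottom-up: r[k] = max over allowed piece i of (p[i] + r[k−i]).
r[1] = 1
r[2] = 3
r[3] = 5
r[4] = 8
r[5] = 10
r[6] = 13
r[7] = 16
r[8] = 20
r[9] = 23
r[10] = 25
Best is to sell the whole 10-inch piece uncut for $25.

25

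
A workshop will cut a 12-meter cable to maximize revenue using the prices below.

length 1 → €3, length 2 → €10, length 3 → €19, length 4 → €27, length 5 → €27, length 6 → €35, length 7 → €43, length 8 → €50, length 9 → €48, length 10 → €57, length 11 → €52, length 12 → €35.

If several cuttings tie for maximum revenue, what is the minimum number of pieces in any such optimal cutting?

Let r[k] be the best obtainable value from length k. For each k, try every first piece i and keep the best of price[i] + r[k−i].
r[1] = 3
r[2] = max(3+3, 10+0) = 10
r[3] = max(3+10, 10+3, 19+0) = 19
r[4] = max(3+19, 10+10, 19+3, 27+0) = 27
r[5] = max(3+27, 10+19, 19+10, 27+3, 27+0) = 30
r[6] = max(3+30, 10+27, 19+19, 27+10, 27+3, 35+0) = 38
r[7] = max(3+38, 10+30, 19+27, …, 35+3, 43+0) = 46
r[8] = max(3+46, 10+38, 19+30, …, 43+3, 50+0) = 54
r[9] = max(3+54, 10+46, 19+38, …, 50+3, 48+0) = 57
r[10] = max(3+57, 10+54, 19+46, …, 48+3, 57+0) = 65
r[11] = max(3+65, 10+57, 19+54, …, 57+3, 52+0) = 73
r[12] = max(3+73, 10+65, 19+57, …, 52+3, 35+0) = 81
Maximum revenue is €81.
Now minimize piece count subject to staying optimal: for each k, pieces[k] = 1 + min over i with p[i]+r[k−i]=r[k] of pieces[k−i].
pieces[9] = 3
pieces[10] = 3
pieces[11] = 3
pieces[12] = 3

3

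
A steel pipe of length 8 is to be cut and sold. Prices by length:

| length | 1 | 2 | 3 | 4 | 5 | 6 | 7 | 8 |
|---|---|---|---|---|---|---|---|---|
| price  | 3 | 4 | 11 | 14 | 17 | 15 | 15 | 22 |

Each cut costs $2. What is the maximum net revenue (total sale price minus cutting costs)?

26

Consider every possible first cut. v[k] is the best of p[i]+v[k−i] over all sellable i≤k, charging 2 whenever i<k.
v[1] = 3
v[2] = 4  (first piece 1, then v[1]=3)
v[3] = 11
v[4] = 14
v[5] = 17
v[6] = 20  (first piece 3, then v[3]=11)
v[7] = 23  (first piece 3, then v[4]=14)
v[8] = 26  (first piece 3, then v[5]=17)
One optimal plan: pieces 5 + 3 (1 cut) → $28 − $2 = $26.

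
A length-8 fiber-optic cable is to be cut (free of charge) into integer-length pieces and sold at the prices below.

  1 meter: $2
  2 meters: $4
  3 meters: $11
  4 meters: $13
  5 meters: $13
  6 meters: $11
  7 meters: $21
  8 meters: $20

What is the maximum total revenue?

26

Build v[k] bottom-up: v[k] = max over allowed piece i of (p[i] + v[k−i]).
v[1] = 2
v[2] = 4  (first piece 1, then v[1]=2)
v[3] = 11
v[4] = 13  (first piece 1, then v[3]=11)
v[5] = 15  (first piece 1, then v[4]=13)
v[6] = 22  (first piece 3, then v[3]=11)
v[7] = 24  (first piece 1, then v[6]=22)
v[8] = 26  (first piece 1, then v[7]=24)
One optimal cutting: 3 + 3 + 1 + 1 → $11 + $11 + $2 + $2 = $26.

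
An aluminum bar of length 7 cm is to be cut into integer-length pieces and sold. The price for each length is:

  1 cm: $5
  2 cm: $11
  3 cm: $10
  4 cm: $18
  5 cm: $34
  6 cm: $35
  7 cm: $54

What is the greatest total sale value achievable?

54

Let R[k] be the best obtainable value from length k. For each k, try every first piece i and keep the best of price[i] + R[k−i].
R[1] = 5
R[2] = max(5+5, 11+0) = 11
R[3] = max(5+11, 11+5, 10+0) = 16
R[4] = max(5+16, 11+11, 10+5, 18+0) = 22
R[5] = max(5+22, 11+16, 10+11, 18+5, 34+0) = 34
R[6] = max(5+34, 11+22, 10+16, 18+11, 34+5, 35+0) = 39
R[7] = max(5+39, 11+34, 10+22, …, 35+5, 54+0) = 54
Best is to sell the whole 7-cm piece uncut for $54.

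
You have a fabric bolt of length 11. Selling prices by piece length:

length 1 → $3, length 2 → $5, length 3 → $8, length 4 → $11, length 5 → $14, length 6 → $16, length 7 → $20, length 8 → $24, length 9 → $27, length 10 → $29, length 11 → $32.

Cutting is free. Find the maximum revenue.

Let best[k] be the best obtainable value from length k. For each k, try every first piece i and keep the best of price[i] + best[k−i].
best[1] = 3
best[2] = max(3+3, 5+0) = 6
best[3] = max(3+6, 5+3, 8+0) = 9
best[4] = max(3+9, 5+6, 8+3, 11+0) = 12
best[5] = max(3+12, 5+9, 8+6, 11+3, 14+0) = 15
best[6] = max(3+15, 5+12, 8+9, 11+6, 14+3, 16+0) = 18
best[7] = max(3+18, 5+15, 8+12, …, 16+3, 20+0) = 21
best[8] = max(3+21, 5+18, 8+15, …, 20+3, 24+0) = 24
best[9] = max(3+24, 5+21, 8+18, …, 24+3, 27+0) = 27
best[10] = max(3+27, 5+24, 8+21, …, 27+3, 29+0) = 30
best[11] = max(3+30, 5+27, 8+24, …, 29+3, 32+0) = 33
One optimal cutting: 1 + 1 + 1 + 1 + 1 + 1 + 1 + 1 + 1 + 1 + 1 → $3 + $3 + $3 + $3 + $3 + $3 + $3 + $3 + $3 + $3 + $3 = $33.

33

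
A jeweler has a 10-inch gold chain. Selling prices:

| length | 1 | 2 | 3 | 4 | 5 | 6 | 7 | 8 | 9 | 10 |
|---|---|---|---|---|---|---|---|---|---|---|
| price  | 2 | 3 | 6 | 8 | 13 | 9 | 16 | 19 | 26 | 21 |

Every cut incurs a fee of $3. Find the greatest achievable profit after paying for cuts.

25

Consider every possible first cut. net[k] is the best of p[i]+net[k−i] over all sellable i≤k, charging 3 whenever i<k.
net[1] = 2
net[2] = 3
net[3] = 6
net[4] = 8
net[5] = 13
net[6] = 12  (first piece 1, then net[5]=13)
net[7] = 16
net[8] = 19
net[9] = 26
net[10] = 25  (first piece 1, then net[9]=26)
One optimal plan: pieces 9 + 1 (1 cut) → $28 − $3 = $25.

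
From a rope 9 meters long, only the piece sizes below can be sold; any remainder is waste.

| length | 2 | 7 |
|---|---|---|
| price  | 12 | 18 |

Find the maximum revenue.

48

Let r[k] be the best obtainable value from length k. For each k, try every first piece i and keep the best of price[i] + r[k−i].
r[1] = 0
r[2] = 12
r[3] = 12
r[4] = 24  (first piece 2, then r[2]=12)
r[5] = 24
r[6] = 36  (first piece 2, then r[4]=24)
r[7] = 36
r[8] = 48  (first piece 2, then r[6]=36)
r[9] = 48
One optimal cutting: pieces 2 + 2 + 2 + 2 with 1 meter of scrap → €48.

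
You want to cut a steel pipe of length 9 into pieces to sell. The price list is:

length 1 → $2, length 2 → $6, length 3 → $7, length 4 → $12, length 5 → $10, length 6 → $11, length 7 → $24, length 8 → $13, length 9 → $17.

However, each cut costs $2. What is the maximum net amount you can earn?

Build r[k] bottom-up: r[k] = max over allowed piece i of (p[i] + r[k−i]) − 2 per cut.
r[1] = 2
r[2] = max(2+2-2, 6+0) = 6
r[3] = max(2+6-2, 6+2-2, 7+0) = 7
r[4] = max(2+7-2, 6+6-2, 7+2-2, 12+0) = 12
r[5] = max(2+12-2, 6+7-2, 7+6-2, 12+2-2, 10+0) = 12
r[6] = max(2+12-2, 6+12-2, 7+7-2, 12+6-2, 10+2-2, 11+0) = 16
r[7] = max(2+16-2, 6+12-2, 7+12-2, …, 11+2-2, 24+0) = 24
r[8] = max(2+24-2, 6+16-2, 7+12-2, …, 24+2-2, 13+0) = 24
r[9] = max(2+24-2, 6+24-2, 7+16-2, …, 13+2-2, 17+0) = 28
One optimal plan: pieces 7 + 2 (1 cut) → $30 − $2 = $28.

28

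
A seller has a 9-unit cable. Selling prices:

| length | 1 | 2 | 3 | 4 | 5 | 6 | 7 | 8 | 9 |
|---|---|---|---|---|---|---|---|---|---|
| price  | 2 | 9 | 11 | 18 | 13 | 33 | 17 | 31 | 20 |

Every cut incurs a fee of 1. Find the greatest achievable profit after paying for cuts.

Consider every possible first cut. v[k] is the best of p[i]+v[k−i] over all sellable i≤k, charging 1 whenever i<k.
v[1] = 2
v[2] = 9
v[3] = 11
v[4] = 18
v[5] = 19  (first piece 1, then v[4]=18)
v[6] = 33
v[7] = 34  (first piece 1, then v[6]=33)
v[8] = 41  (first piece 2, then v[6]=33)
v[9] = 43  (first piece 3, then v[6]=33)
One optimal plan: pieces 6 + 3 (1 cut) → 44 − 1 = 43.

43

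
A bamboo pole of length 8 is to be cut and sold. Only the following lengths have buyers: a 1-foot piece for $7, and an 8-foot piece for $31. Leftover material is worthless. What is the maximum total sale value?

Build best[k] bottom-up: best[k] = max over allowed piece i of (p[i] + best[k−i]).
best[1] = 7
best[2] = 14  (first piece 1, then best[1]=7)
best[3] = 21  (first piece 1, then best[2]=14)
best[4] = 28  (first piece 1, then best[3]=21)
best[5] = 35  (first piece 1, then best[4]=28)
best[6] = 42  (first piece 1, then best[5]=35)
best[7] = 49  (first piece 1, then best[6]=42)
best[8] = 56  (first piece 1, then best[7]=49)
One optimal cutting: 1 + 1 + 1 + 1 + 1 + 1 + 1 + 1 → $56.

56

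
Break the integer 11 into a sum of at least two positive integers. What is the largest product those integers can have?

Define m[k] = max over 1≤i<k of i · max(k−i, m[k−i]); the inner max lets the remainder stay uncut if that's better.
m[2] = 1*max(1,0) = 1*1 = 1
m[3] = 1*max(2,1) = 1*2 = 2
m[4] = 2*max(2,1) = 2*2 = 4
m[5] = 2*max(3,2) = 2*3 = 6
m[6] = 3*max(3,2) = 3*3 = 9
m[7] = 2*max(5,6) = 2*6 = 12
m[8] = 2*max(6,9) = 2*9 = 18
m[9] = 3*max(6,9) = 3*9 = 27
m[10] = 2*max(8,18) = 2*18 = 36
m[11] = 2*max(9,27) = 2*27 = 54
One optimal split: 3 + 3 + 3 + 2; product 3*3*3*2 = 54.

54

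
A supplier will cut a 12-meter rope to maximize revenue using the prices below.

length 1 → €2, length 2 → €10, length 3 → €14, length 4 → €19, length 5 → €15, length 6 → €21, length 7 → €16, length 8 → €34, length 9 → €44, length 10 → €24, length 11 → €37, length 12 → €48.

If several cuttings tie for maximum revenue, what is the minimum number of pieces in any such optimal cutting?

Consider every possible first cut. r[k] is the best of p[i]+r[k−i] over all sellable i≤k.
r[1] = 2
r[2] = max(2+2, 10+0) = 10
r[3] = max(2+10, 10+2, 14+0) = 14
r[4] = max(2+14, 10+10, 14+2, 19+0) = 20
r[5] = max(2+20, 10+14, 14+10, 19+2, 15+0) = 24
r[6] = max(2+24, 10+20, 14+14, 19+10, 15+2, 21+0) = 30
r[7] = max(2+30, 10+24, 14+20, …, 21+2, 16+0) = 34
r[8] = max(2+34, 10+30, 14+24, …, 16+2, 34+0) = 40
r[9] = max(2+40, 10+34, 14+30, …, 34+2, 44+0) = 44
r[10] = max(2+44, 10+40, 14+34, …, 44+2, 24+0) = 50
r[11] = max(2+50, 10+44, 14+40, …, 24+2, 37+0) = 54
r[12] = max(2+54, 10+50, 14+44, …, 37+2, 48+0) = 60
Maximum revenue is €60.
Now minimize piece count subject to staying optimal: for each k, pieces[k] = 1 + min over i with p[i]+r[k−i]=r[k] of pieces[k−i].
pieces[9] = 1
pieces[10] = 5
pieces[11] = 2
pieces[12] = 6

6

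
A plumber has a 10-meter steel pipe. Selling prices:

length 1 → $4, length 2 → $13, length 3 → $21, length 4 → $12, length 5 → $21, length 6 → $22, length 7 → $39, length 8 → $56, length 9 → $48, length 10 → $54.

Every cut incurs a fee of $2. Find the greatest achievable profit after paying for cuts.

Let r[k] be the best obtainable value from length k. For each k, try every first piece i and keep the best of price[i] + r[k−i] minus the 2 cut fee when i<k.
r[1] = 4
r[2] = max(4+4-2, 13+0) = 13
r[3] = max(4+13-2, 13+4-2, 21+0) = 21
r[4] = max(4+21-2, 13+13-2, 21+4-2, 12+0) = 24
r[5] = max(4+24-2, 13+21-2, 21+13-2, 12+4-2, 21+0) = 32
r[6] = max(4+32-2, 13+24-2, 21+21-2, 12+13-2, 21+4-2, 22+0) = 40
r[7] = max(4+40-2, 13+32-2, 21+24-2, …, 22+4-2, 39+0) = 43
r[8] = max(4+43-2, 13+40-2, 21+32-2, …, 39+4-2, 56+0) = 56
r[9] = max(4+56-2, 13+43-2, 21+40-2, …, 56+4-2, 48+0) = 59
r[10] = max(4+59-2, 13+56-2, 21+43-2, …, 48+4-2, 54+0) = 67
One optimal plan: pieces 8 + 2 (1 cut) → $69 − $2 = $67.

67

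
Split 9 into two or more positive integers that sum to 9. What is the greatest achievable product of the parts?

Define g[k] = max over 1≤i<k of i · max(k−i, g[k−i]); the inner max lets the remainder stay uncut if that's better.
g[2] = 1*max(1,0) = 1*1 = 1
g[3] = 1*max(2,1) = 1*2 = 2
g[4] = 2*max(2,1) = 2*2 = 4
g[5] = 2*max(3,2) = 2*3 = 6
g[6] = 3*max(3,2) = 3*3 = 9
g[7] = 2*max(5,6) = 2*6 = 12
g[8] = 2*max(6,9) = 2*9 = 18
g[9] = 3*max(6,9) = 3*9 = 27
One optimal split: 3 + 3 + 3; product 3*3*3 = 27.

27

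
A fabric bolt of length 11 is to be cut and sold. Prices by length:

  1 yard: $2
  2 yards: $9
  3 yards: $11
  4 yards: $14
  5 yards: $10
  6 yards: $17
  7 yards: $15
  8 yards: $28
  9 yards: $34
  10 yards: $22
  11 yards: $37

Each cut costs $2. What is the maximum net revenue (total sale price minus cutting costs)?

41

Consider every possible first cut. net[k] is the best of p[i]+net[k−i] over all sellable i≤k, charging 2 whenever i<k.
net[1] = 2
net[2] = max(2+2-2, 9+0) = 9
net[3] = max(2+9-2, 9+2-2, 11+0) = 11
net[4] = max(2+11-2, 9+9-2, 11+2-2, 14+0) = 16
net[5] = max(2+16-2, 9+11-2, 11+9-2, 14+2-2, 10+0) = 18
net[6] = max(2+18-2, 9+16-2, 11+11-2, 14+9-2, 10+2-2, 17+0) = 23
net[7] = max(2+23-2, 9+18-2, 11+16-2, …, 17+2-2, 15+0) = 25
net[8] = max(2+25-2, 9+23-2, 11+18-2, …, 15+2-2, 28+0) = 30
net[9] = max(2+30-2, 9+25-2, 11+23-2, …, 28+2-2, 34+0) = 34
net[10] = max(2+34-2, 9+30-2, 11+25-2, …, 34+2-2, 22+0) = 37
net[11] = max(2+37-2, 9+34-2, 11+30-2, …, 22+2-2, 37+0) = 41
One optimal plan: pieces 9 + 2 (1 cut) → $43 − $2 = $41.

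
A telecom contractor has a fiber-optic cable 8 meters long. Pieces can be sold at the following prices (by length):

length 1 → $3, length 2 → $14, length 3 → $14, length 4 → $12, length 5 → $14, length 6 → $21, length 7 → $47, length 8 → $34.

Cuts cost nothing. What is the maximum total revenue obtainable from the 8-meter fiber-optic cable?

56

Build r[k] bottom-up: r[k] = max over allowed piece i of (p[i] + r[k−i]).
r[1] = 3
r[2] = max(3+3, 14+0) = 14
r[3] = max(3+14, 14+3, 14+0) = 17
r[4] = max(3+17, 14+14, 14+3, 12+0) = 28
r[5] = max(3+28, 14+17, 14+14, 12+3, 14+0) = 31
r[6] = max(3+31, 14+28, 14+17, 12+14, 14+3, 21+0) = 42
r[7] = max(3+42, 14+31, 14+28, …, 21+3, 47+0) = 47
r[8] = max(3+47, 14+42, 14+31, …, 47+3, 34+0) = 56
One optimal cutting: 2 + 2 + 2 + 2 → $14 + $14 + $14 + $14 = $56.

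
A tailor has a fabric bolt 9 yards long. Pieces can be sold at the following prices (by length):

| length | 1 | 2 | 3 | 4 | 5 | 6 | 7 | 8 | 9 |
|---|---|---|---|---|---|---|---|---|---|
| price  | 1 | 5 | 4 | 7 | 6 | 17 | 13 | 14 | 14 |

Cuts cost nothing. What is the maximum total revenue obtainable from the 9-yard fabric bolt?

23

Let r[k] be the best obtainable value from length k. For each k, try every first piece i and keep the best of price[i] + r[k−i].
r[1] = 1
r[2] = max(1+1, 5+0) = 5
r[3] = max(1+5, 5+1, 4+0) = 6
r[4] = max(1+6, 5+5, 4+1, 7+0) = 10
r[5] = max(1+10, 5+6, 4+5, 7+1, 6+0) = 11
r[6] = max(1+11, 5+10, 4+6, 7+5, 6+1, 17+0) = 17
r[7] = max(1+17, 5+11, 4+10, …, 17+1, 13+0) = 18
r[8] = max(1+18, 5+17, 4+11, …, 13+1, 14+0) = 22
r[9] = max(1+22, 5+18, 4+17, …, 14+1, 14+0) = 23
One optimal cutting: 6 + 2 + 1 → $17 + $5 + $1 = $23.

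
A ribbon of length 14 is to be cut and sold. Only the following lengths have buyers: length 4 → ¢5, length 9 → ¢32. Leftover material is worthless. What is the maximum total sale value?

37

Build r[k] bottom-up: r[k] = max over allowed piece i of (p[i] + r[k−i]).
r[1] = 0
r[2] = 0
r[3] = 0
r[4] = 5
r[5] = 5
r[6] = 5
r[7] = 5
r[8] = 10  (first piece 4, then r[4]=5)
r[9] = max(5+5, 32+0) = 32
r[10] = max(5+5, 32+0) = 32
r[11] = max(5+5, 32+0) = 32
r[12] = max(5+10, 32+0) = 32
r[13] = max(5+32, 32+5) = 37
r[14] = max(5+32, 32+5) = 37
One optimal cutting: pieces 9 + 4 with 1 inch of scrap → ¢37.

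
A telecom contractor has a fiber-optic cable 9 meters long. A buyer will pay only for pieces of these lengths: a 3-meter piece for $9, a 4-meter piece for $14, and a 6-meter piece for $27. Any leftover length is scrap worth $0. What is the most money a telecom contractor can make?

Build f[k] bottom-up: f[k] = max over allowed piece i of (p[i] + f[k−i]).
f[1] = 0
f[2] = 0
f[3] = 9
f[4] = 14
f[5] = 14
f[6] = 27
f[7] = 27
f[8] = 28  (first piece 4, then f[4]=14)
f[9] = 36  (first piece 3, then f[6]=27)
One optimal cutting: 6 + 3 → $36.

36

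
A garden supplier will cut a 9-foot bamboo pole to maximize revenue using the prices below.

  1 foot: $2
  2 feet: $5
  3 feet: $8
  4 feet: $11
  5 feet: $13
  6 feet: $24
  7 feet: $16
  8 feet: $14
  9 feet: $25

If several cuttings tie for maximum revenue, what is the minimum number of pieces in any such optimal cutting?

Build r[k] bottom-up: r[k] = max over allowed piece i of (p[i] + r[k−i]).
r[1] = 2
r[2] = max(2+2, 5+0) = 5
r[3] = max(2+5, 5+2, 8+0) = 8
r[4] = max(2+8, 5+5, 8+2, 11+0) = 11
r[5] = max(2+11, 5+8, 8+5, 11+2, 13+0) = 13
r[6] = max(2+13, 5+11, 8+8, 11+5, 13+2, 24+0) = 24
r[7] = max(2+24, 5+13, 8+11, …, 24+2, 16+0) = 26
r[8] = max(2+26, 5+24, 8+13, …, 16+2, 14+0) = 29
r[9] = max(2+29, 5+26, 8+24, …, 14+2, 25+0) = 32
Maximum revenue is $32.
Now minimize piece count subject to staying optimal: for each k, pieces[k] = 1 + min over i with p[i]+r[k−i]=r[k] of pieces[k−i].
pieces[6] = 1
pieces[7] = 2
pieces[8] = 2
pieces[9] = 2

2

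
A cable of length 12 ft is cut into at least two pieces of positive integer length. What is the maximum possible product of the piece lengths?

Let prod[k] be the best product for length k (with at least one cut). For each first piece i, the rest contributes max(k−i, prod[k−i]).
prod[2] = 1*max(1,0) = 1*1 = 1
prod[3] = max(1*2, 2*1) = 2
prod[4] = max(1*3, 2*2, 3*1) = 4
prod[5] = max(1*4, 2*3, 3*2, 4*1) = 6
prod[6] = max(1*6, 2*4, 3*3, 4*2, 5*1) = 9
prod[7] = max(1*9, 2*6, 3*4, 4*3, 5*2, 6*1) = 12
prod[8] = max(1*12, 2*9, 3*6, …, 6*2, 7*1) = 18
prod[9] = max(1*18, 2*12, 3*9, …, 7*2, 8*1) = 27
prod[10] = max(1*27, 2*18, 3*12, …, 8*2, 9*1) = 36
prod[11] = max(1*36, 2*27, 3*18, …, 9*2, 10*1) = 54
prod[12] = max(1*54, 2*36, 3*27, …, 10*2, 11*1) = 81
One optimal split: 3 + 3 + 3 + 3; product 3*3*3*3 = 81.

81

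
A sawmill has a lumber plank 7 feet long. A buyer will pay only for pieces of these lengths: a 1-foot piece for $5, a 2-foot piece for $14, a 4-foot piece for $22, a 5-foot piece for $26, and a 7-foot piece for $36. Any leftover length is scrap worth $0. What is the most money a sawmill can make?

47

Build f[k] bottom-up: f[k] = max over allowed piece i of (p[i] + f[k−i]).
f[1] = 5
f[2] = max(5+5, 14+0) = 14
f[3] = max(5+14, 14+5) = 19
f[4] = max(5+19, 14+14, 22+0) = 28
f[5] = max(5+28, 14+19, 22+5, 26+0) = 33
f[6] = max(5+33, 14+28, 22+14, 26+5) = 42
f[7] = max(5+42, 14+33, 22+19, 26+14, 36+0) = 47
One optimal cutting: 2 + 2 + 2 + 1 → $47.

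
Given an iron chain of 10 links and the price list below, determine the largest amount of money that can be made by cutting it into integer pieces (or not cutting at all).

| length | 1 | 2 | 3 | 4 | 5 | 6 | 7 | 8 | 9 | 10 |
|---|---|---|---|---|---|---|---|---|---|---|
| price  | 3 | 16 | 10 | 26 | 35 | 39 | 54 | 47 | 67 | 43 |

80

Consider every possible first cut. r[k] is the best of p[i]+r[k−i] over all sellable i≤k.
r[1] = 3
r[2] = max(3+3, 16+0) = 16
r[3] = max(3+16, 16+3, 10+0) = 19
r[4] = max(3+19, 16+16, 10+3, 26+0) = 32
r[5] = max(3+32, 16+19, 10+16, 26+3, 35+0) = 35
r[6] = max(3+35, 16+32, 10+19, 26+16, 35+3, 39+0) = 48
r[7] = max(3+48, 16+35, 10+32, …, 39+3, 54+0) = 54
r[8] = max(3+54, 16+48, 10+35, …, 54+3, 47+0) = 64
r[9] = max(3+64, 16+54, 10+48, …, 47+3, 67+0) = 70
r[10] = max(3+70, 16+64, 10+54, …, 67+3, 43+0) = 80
One optimal cutting: 2 + 2 + 2 + 2 + 2 → $16 + $16 + $16 + $16 + $16 = $80.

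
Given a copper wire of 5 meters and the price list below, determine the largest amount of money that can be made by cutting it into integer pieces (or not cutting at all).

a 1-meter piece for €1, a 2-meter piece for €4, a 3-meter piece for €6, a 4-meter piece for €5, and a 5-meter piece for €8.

Consider every possible first cut. R[k] is the best of p[i]+R[k−i] over all sellable i≤k.
R[1] = 1
R[2] = max(1+1, 4+0) = 4
R[3] = max(1+4, 4+1, 6+0) = 6
R[4] = max(1+6, 4+4, 6+1, 5+0) = 8
R[5] = max(1+8, 4+6, 6+4, 5+1, 8+0) = 10
One optimal cutting: 3 + 2 → €6 + €4 = €10.

10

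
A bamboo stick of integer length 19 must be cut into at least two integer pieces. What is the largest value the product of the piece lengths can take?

972

Let g[k] be the best product for length k (with at least one cut). For each first piece i, the rest contributes max(k−i, g[k−i]).
g[2] = 1*max(1,0) = 1*1 = 1
g[3] = max(1*2, 2*1) = 2
g[4] = max(1*3, 2*2, 3*1) = 4
g[5] = max(1*4, 2*3, 3*2, 4*1) = 6
g[6] = max(1*6, 2*4, 3*3, 4*2, 5*1) = 9
g[7] = max(1*9, 2*6, 3*4, 4*3, 5*2, 6*1) = 12
g[8] = max(1*12, 2*9, 3*6, …, 6*2, 7*1) = 18
g[9] = max(1*18, 2*12, 3*9, …, 7*2, 8*1) = 27
g[10] = max(1*27, 2*18, 3*12, …, 8*2, 9*1) = 36
g[11] = max(1*36, 2*27, 3*18, …, 9*2, 10*1) = 54
g[12] = max(1*54, 2*36, 3*27, …, 10*2, 11*1) = 81
g[13] = max(1*81, 2*54, 3*36, …, 11*2, 12*1) = 108
g[14] = max(1*108, 2*81, 3*54, …, 12*2, 13*1) = 162
g[15] = max(1*162, 2*108, 3*81, …, 13*2, 14*1) = 243
g[16] = max(1*243, 2*162, 3*108, …, 14*2, 15*1) = 324
g[17] = max(1*324, 2*243, 3*162, …, 15*2, 16*1) = 486
g[18] = max(1*486, 2*324, 3*243, …, 16*2, 17*1) = 729
g[19] = max(1*729, 2*486, 3*324, …, 17*2, 18*1) = 972
One optimal split: 3 + 3 + 3 + 3 + 3 + 2 + 2; product 3*3*3*3*3*2*2 = 972.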